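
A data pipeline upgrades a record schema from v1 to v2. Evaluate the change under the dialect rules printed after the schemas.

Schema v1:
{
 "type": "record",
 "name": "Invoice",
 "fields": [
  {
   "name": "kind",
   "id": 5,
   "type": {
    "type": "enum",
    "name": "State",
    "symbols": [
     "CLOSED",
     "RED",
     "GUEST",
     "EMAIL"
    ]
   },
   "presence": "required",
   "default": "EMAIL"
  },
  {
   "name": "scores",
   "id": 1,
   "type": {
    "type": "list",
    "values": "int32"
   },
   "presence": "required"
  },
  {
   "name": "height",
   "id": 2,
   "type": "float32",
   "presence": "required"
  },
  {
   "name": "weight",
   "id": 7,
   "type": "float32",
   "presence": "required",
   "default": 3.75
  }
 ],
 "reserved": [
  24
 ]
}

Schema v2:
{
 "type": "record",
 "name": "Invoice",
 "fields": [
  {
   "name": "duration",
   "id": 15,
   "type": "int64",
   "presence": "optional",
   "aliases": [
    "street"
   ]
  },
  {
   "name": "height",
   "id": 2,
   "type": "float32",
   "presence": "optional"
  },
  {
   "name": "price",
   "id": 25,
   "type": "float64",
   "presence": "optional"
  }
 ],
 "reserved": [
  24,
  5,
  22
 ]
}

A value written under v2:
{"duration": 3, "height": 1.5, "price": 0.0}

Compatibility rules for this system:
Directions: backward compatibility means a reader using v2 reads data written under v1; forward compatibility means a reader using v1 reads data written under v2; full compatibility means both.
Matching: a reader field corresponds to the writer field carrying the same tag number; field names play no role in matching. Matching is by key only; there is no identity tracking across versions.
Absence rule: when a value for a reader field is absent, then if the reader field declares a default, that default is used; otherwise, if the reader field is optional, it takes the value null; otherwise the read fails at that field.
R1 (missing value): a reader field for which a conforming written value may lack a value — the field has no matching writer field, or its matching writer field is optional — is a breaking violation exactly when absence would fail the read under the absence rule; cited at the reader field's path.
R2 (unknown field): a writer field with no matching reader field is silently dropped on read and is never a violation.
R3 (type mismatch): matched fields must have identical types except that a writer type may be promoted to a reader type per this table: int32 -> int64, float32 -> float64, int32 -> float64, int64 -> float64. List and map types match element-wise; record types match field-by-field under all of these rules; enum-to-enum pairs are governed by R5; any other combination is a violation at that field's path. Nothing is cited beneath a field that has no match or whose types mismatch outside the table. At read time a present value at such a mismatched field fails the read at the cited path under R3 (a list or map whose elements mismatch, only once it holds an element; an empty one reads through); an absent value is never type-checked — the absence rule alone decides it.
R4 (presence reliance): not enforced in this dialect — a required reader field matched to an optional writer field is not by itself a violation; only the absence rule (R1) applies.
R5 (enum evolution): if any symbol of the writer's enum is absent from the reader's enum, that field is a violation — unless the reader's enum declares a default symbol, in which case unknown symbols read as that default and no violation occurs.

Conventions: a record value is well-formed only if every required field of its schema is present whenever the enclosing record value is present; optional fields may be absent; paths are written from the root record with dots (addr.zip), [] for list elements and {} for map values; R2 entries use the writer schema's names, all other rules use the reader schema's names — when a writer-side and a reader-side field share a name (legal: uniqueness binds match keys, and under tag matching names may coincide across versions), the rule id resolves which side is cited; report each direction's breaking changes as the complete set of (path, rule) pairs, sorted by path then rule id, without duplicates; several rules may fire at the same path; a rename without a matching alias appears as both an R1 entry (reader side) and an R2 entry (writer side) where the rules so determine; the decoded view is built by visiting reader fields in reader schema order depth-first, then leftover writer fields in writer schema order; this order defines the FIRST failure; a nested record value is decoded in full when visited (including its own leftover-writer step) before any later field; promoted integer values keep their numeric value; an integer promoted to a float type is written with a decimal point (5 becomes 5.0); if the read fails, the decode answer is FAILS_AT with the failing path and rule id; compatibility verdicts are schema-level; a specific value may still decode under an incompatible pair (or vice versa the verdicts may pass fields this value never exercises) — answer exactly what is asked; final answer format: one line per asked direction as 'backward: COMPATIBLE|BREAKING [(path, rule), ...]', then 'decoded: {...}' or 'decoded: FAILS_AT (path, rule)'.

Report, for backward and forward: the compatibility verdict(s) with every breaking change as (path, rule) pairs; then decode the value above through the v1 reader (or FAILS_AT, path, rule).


backward: COMPATIBLE []; forward: BREAKING [(height, R1), (scores, R1)]; decoded: FAILS_AT (scores, R1)

arrows below run writer -> reader for Invoice
backward for Invoice (reader v2, writer v1):
  no writer field matches reader duration
  height: float32 -> float32, writer required; from height
  no writer field matches reader price
  leftover writer field: kind
  leftover writer field: scores
  leftover writer field: weight
  => backward: COMPATIBLE
forward for Invoice (reader v1, writer v2):
  no writer field matches reader kind
  no writer field matches reader scores
  height: float32 -> float32, writer optional; from height
  no writer field matches reader weight
  leftover writer field: duration
  leftover writer field: price
  violation R1 at height
  violation R1 at scores
  forward on Invoice therefore BREAKING (2)
decode (reader v1):
  kind := "EMAIL" (missing; default applied)
  read fails at scores under R1 (no fill)
  => FAILS_AT (scores, R1)


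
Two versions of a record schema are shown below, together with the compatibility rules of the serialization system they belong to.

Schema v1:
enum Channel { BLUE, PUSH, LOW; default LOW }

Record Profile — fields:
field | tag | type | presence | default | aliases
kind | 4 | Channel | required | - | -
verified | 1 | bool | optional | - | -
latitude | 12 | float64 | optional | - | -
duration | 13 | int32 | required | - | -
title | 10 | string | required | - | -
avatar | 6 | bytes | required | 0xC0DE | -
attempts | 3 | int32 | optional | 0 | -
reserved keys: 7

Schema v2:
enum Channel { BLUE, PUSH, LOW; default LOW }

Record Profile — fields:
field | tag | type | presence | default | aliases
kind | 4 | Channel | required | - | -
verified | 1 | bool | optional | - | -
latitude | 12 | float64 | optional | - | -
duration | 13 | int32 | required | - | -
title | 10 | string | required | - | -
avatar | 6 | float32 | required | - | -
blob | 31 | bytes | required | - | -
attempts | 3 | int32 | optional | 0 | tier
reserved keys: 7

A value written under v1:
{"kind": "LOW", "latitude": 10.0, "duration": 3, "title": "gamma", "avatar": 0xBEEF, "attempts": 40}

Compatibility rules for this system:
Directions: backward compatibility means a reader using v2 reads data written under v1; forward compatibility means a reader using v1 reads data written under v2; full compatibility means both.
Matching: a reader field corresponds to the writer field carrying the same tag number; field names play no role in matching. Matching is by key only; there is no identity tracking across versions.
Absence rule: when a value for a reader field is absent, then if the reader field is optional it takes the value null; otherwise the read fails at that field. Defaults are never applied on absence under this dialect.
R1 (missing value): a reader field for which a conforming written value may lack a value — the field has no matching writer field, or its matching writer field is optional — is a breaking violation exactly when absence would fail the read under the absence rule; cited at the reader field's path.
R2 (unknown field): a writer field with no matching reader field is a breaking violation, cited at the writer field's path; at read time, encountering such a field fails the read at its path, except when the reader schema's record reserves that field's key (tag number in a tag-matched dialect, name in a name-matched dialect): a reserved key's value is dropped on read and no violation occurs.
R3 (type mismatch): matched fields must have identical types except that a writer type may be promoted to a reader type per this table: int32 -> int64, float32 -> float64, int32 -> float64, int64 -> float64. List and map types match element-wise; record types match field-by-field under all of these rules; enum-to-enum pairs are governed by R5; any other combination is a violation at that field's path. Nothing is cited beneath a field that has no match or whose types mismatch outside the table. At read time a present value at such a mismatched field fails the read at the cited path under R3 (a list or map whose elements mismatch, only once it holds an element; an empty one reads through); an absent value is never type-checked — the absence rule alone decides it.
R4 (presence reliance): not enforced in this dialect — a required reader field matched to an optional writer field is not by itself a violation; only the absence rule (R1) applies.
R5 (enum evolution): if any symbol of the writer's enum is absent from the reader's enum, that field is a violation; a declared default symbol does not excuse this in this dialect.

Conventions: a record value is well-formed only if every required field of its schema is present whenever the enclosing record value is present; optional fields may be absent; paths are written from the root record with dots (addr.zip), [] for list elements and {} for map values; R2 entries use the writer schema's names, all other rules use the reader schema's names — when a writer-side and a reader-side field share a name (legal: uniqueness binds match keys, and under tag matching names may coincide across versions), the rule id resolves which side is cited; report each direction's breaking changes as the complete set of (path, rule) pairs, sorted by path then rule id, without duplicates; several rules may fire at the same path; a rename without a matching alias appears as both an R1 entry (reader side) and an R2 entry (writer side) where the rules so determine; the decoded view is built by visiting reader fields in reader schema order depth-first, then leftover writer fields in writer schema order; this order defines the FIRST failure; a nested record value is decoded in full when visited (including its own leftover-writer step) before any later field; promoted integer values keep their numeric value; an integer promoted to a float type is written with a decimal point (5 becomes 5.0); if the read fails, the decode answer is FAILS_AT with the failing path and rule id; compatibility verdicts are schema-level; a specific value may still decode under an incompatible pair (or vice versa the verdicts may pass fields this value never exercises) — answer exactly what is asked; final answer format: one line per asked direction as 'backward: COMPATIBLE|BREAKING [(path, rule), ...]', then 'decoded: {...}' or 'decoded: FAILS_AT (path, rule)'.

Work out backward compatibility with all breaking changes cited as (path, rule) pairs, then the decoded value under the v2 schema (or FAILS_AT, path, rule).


arrows below run writer -> reader for Profile
backward for Profile (reader v2, writer v1):
  kind <- kind (Channel -> Channel, writer required)
  verified <- verified (bool -> bool, writer optional)
  latitude <- latitude (float64 -> float64, writer optional)
  duration <- duration (int32 -> int32, writer required)
  title <- title (string -> string, writer required)
  avatar <- avatar (bytes -> float32, writer required)
  no writer field matches reader blob
  attempts <- attempts (int32 -> int32, writer optional)
  breaking: (avatar, R3)
  breaking: (blob, R1)
  => 2 violation(s): backward is BREAKING for Profile
migrating the Profile value to v2:
  kind := "LOW"
  verified := null (absent, optional -> null)
  latitude := 10.0
  duration := 3
  title := "gamma"
  read fails at avatar under R3
  => FAILS_AT (avatar, R3)

backward: BREAKING [(avatar, R3), (blob, R1)]; decoded: FAILS_AT (avatar, R3)


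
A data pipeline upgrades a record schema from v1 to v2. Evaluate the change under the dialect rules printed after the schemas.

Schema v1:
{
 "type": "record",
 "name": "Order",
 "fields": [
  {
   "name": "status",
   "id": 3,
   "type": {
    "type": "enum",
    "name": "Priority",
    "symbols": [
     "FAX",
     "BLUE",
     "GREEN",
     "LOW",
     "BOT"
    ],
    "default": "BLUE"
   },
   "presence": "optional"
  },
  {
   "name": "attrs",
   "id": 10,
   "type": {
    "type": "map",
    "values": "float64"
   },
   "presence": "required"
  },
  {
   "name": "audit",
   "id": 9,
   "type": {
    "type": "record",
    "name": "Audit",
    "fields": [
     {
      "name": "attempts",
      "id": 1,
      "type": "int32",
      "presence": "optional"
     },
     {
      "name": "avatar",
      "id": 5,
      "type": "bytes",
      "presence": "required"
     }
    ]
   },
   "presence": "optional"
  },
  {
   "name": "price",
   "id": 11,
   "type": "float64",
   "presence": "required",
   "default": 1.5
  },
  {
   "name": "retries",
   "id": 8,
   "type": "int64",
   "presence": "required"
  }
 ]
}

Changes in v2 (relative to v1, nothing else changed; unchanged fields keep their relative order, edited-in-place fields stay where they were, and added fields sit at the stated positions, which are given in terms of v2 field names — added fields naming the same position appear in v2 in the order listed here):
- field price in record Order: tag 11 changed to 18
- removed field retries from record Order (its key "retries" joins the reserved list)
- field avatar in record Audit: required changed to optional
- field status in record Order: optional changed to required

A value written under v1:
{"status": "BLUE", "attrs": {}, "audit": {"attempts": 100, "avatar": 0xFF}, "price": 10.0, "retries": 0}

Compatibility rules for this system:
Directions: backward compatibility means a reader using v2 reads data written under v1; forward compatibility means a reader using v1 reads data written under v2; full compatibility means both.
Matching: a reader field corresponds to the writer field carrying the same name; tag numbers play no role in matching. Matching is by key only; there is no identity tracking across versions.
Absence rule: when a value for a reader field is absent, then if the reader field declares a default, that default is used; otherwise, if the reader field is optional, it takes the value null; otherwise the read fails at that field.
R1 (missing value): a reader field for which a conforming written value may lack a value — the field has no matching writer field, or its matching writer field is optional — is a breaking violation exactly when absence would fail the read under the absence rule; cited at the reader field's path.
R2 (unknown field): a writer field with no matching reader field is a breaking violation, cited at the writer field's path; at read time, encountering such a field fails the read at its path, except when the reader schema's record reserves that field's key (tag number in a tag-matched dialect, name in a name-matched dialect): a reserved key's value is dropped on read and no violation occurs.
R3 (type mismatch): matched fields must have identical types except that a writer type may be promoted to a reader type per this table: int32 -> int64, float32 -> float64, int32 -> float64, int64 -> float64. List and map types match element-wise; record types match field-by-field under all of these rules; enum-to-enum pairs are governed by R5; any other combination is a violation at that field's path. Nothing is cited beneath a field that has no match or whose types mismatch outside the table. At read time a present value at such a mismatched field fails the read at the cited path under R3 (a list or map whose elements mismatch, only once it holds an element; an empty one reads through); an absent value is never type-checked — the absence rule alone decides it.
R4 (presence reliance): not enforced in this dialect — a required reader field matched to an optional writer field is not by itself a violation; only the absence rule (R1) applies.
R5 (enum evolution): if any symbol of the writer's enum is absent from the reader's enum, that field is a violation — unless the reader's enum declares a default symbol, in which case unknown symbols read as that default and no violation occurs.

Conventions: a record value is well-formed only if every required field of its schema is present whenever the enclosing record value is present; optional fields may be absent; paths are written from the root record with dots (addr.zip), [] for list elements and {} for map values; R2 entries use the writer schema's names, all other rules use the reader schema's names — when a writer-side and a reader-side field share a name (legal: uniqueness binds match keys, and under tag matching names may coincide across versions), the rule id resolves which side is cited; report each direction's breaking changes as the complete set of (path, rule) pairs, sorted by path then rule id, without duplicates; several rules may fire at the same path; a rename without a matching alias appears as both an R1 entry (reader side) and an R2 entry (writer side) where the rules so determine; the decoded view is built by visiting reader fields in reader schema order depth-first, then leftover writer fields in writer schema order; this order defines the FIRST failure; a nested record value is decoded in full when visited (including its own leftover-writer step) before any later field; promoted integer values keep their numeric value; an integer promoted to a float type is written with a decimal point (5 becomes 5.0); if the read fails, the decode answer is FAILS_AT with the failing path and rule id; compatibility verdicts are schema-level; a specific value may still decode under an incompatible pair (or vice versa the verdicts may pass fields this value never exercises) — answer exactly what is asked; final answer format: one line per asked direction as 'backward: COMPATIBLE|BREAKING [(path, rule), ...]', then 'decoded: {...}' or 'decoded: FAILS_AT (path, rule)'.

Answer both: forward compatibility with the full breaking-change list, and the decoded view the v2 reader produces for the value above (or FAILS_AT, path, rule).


forward: BREAKING [(audit.avatar, R1), (retries, R1)]; decoded: {"status": "BLUE", "attrs": {}, "audit": {"attempts": 100, "avatar": 0xFF}, "price": 10.0}

each type pair in Order: writer, then reader
checking forward for Order: reader v1 against writer v2:
  Priority -> Priority, writer required: status aligns to status
  map<string, float64> -> map<string, float64>, writer required: attrs aligns to attrs
  Audit -> Audit, writer optional: audit aligns to audit
  float64 -> float64, writer required: price aligns to price
  retries: no writer match
  int32 -> int32, writer optional: audit.attempts aligns to audit.attempts
  bytes -> bytes, writer optional: audit.avatar aligns to audit.avatar
  R1 fires at audit.avatar
  R1 fires at retries
  => forward: BREAKING (2)
decode walk for Order under reader schema v2:
  status := "BLUE"
  attrs := {}
  audit.attempts := 100
  audit.avatar := 0xFF
  price := 10.0
  writer retries: reserved -> dropped
  => decoded: {"status": "BLUE", "attrs": {}, "audit": {"attempts": 100, "avatar": 0xFF}, "price": 10.0}
ruling out the remaining Order differences:
  field price in record Order: tag 11 changed to 18 -> fires no rule on Order, leaving the asked answer as it is
  field status in record Order: optional changed to required -> fires only in the backward direction of Order, which is not asked here


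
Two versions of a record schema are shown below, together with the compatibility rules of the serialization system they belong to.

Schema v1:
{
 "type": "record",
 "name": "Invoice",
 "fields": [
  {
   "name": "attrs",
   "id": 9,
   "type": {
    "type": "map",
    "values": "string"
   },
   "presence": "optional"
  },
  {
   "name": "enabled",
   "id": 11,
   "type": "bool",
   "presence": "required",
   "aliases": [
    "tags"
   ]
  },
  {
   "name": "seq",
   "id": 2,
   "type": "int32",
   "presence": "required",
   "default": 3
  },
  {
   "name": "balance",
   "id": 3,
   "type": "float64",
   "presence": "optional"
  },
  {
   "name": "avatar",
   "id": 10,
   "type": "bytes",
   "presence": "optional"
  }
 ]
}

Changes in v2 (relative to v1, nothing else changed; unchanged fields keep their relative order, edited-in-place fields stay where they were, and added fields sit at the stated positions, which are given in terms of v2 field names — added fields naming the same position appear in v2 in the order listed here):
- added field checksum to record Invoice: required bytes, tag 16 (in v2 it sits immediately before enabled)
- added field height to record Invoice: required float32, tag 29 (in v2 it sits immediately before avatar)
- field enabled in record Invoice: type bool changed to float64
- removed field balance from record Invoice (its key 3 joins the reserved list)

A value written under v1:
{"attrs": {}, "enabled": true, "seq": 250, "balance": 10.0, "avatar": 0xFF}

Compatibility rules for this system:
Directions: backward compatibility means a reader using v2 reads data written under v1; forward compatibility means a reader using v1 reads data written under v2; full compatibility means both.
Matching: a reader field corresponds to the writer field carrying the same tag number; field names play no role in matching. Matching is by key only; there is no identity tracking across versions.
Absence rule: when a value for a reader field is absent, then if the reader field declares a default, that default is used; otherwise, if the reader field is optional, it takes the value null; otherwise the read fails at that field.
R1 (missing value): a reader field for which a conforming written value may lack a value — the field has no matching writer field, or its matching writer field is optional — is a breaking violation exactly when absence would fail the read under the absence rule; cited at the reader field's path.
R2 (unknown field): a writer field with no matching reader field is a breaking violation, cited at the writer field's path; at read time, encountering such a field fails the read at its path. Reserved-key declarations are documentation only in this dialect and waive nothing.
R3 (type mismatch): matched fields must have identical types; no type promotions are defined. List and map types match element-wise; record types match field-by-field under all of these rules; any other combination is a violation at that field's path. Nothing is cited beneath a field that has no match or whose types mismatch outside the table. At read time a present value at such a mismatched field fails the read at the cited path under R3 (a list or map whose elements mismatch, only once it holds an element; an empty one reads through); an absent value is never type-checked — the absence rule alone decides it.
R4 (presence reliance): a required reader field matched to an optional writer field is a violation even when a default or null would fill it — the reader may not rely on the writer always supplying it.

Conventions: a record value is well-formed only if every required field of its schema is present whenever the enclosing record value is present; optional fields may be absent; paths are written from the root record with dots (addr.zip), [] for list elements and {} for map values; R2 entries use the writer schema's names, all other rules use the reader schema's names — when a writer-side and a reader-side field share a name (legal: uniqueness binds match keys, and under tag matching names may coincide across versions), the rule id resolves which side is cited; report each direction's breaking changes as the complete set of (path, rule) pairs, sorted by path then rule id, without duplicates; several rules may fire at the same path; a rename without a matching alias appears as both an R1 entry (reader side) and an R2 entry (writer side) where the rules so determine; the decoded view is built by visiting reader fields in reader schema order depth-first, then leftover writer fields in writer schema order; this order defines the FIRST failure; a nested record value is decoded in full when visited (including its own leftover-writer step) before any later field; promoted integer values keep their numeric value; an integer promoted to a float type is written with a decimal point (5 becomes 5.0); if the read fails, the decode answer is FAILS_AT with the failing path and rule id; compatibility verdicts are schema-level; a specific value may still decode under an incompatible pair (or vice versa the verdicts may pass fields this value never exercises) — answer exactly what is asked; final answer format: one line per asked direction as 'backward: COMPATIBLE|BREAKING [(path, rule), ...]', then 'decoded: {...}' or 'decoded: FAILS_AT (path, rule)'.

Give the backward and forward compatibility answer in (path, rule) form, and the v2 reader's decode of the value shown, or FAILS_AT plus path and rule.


backward: BREAKING [(balance, R2), (checksum, R1), (enabled, R3), (height, R1)]; forward: BREAKING [(checksum, R2), (enabled, R3), (height, R2)]; decoded: FAILS_AT (checksum, R1)

the writer's type comes first in each Invoice pair
backward analysis of Invoice with v2 as reader and v1 as writer:
  writer optional, map<string, string> -> map<string, string>: reader attrs maps from writer attrs
  checksum: no writer match
  writer required, bool -> float64: reader enabled maps from writer enabled
  writer required, int32 -> int32: reader seq maps from writer seq
  height: no writer match
  writer optional, bytes -> bytes: reader avatar maps from writer avatar
  balance (writer side), unknown to reader
  breaking: (balance, R2)
  breaking: (checksum, R1)
  breaking: (enabled, R3)
  breaking: (height, R1)
  => 4 violation(s): backward is BREAKING for Invoice
forward analysis of Invoice with v1 as reader and v2 as writer:
  writer optional, map<string, string> -> map<string, string>: reader attrs maps from writer attrs
  writer required, float64 -> bool: reader enabled maps from writer enabled
  writer required, int32 -> int32: reader seq maps from writer seq
  balance: no writer match
  writer optional, bytes -> bytes: reader avatar maps from writer avatar
  checksum (writer side), unknown to reader
  height (writer side), unknown to reader
  breaking: (checksum, R2)
  breaking: (enabled, R3)
  breaking: (height, R2)
  => 3 violation(s): forward is BREAKING for Invoice
decode walk for Invoice under reader schema v2:
  attrs := {}
  read fails at checksum under R1 (no fill)
  => FAILS_AT (checksum, R1)


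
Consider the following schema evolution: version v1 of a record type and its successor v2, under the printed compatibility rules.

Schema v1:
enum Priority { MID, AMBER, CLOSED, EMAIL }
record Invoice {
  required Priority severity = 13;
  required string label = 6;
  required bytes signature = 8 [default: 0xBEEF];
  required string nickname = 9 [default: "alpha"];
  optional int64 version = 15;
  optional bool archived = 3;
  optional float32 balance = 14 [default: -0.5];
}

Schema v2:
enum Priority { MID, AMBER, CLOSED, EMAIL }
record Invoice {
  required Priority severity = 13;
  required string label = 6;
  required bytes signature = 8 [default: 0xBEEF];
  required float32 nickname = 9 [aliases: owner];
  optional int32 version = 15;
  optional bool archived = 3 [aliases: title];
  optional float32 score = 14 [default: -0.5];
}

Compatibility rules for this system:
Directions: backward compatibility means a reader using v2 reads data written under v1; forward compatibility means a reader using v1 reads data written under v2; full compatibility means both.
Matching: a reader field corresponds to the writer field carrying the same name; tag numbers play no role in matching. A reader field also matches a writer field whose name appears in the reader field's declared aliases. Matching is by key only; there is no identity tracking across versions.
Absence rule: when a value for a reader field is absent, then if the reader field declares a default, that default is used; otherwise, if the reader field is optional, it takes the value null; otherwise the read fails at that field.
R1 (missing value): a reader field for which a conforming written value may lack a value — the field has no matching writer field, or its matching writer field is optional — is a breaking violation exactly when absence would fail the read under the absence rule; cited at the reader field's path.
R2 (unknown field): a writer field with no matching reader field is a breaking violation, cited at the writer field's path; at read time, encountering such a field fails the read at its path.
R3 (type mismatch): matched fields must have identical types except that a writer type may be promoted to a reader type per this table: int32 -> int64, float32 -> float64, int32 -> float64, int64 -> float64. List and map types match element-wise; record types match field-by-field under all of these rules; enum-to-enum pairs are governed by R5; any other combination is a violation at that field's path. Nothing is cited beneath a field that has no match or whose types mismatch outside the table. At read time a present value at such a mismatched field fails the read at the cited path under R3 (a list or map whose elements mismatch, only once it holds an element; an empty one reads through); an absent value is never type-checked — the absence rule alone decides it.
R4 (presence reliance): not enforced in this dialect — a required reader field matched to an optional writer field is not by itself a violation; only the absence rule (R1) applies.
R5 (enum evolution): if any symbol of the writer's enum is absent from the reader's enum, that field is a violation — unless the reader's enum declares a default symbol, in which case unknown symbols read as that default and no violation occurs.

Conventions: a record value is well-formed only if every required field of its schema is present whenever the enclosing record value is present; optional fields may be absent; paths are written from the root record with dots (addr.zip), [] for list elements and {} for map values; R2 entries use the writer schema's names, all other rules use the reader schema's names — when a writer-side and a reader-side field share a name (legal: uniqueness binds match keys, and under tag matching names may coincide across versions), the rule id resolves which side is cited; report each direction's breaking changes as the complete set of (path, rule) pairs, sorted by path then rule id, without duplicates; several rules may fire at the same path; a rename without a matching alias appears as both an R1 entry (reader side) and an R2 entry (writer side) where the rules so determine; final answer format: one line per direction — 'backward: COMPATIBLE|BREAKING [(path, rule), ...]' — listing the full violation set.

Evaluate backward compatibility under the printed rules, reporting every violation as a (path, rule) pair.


backward: BREAKING [(balance, R2), (nickname, R3), (version, R3)]

each type pair in Invoice: writer, then reader
backward analysis of Invoice with v2 as reader and v1 as writer:
  severity: Priority -> Priority, writer required; from severity
  label: string -> string, writer required; from label
  signature: bytes -> bytes, writer required; from signature
  nickname: string -> float32, writer required; from nickname
  version: int64 -> int32, writer optional; from version
  archived: bool -> bool, writer optional; from archived
  score has no writer counterpart
  writer balance: unknown to reader
  violation R2 at balance
  violation R3 at nickname
  violation R3 at version
  => backward verdict for Invoice: BREAKING, 3 violation(s)


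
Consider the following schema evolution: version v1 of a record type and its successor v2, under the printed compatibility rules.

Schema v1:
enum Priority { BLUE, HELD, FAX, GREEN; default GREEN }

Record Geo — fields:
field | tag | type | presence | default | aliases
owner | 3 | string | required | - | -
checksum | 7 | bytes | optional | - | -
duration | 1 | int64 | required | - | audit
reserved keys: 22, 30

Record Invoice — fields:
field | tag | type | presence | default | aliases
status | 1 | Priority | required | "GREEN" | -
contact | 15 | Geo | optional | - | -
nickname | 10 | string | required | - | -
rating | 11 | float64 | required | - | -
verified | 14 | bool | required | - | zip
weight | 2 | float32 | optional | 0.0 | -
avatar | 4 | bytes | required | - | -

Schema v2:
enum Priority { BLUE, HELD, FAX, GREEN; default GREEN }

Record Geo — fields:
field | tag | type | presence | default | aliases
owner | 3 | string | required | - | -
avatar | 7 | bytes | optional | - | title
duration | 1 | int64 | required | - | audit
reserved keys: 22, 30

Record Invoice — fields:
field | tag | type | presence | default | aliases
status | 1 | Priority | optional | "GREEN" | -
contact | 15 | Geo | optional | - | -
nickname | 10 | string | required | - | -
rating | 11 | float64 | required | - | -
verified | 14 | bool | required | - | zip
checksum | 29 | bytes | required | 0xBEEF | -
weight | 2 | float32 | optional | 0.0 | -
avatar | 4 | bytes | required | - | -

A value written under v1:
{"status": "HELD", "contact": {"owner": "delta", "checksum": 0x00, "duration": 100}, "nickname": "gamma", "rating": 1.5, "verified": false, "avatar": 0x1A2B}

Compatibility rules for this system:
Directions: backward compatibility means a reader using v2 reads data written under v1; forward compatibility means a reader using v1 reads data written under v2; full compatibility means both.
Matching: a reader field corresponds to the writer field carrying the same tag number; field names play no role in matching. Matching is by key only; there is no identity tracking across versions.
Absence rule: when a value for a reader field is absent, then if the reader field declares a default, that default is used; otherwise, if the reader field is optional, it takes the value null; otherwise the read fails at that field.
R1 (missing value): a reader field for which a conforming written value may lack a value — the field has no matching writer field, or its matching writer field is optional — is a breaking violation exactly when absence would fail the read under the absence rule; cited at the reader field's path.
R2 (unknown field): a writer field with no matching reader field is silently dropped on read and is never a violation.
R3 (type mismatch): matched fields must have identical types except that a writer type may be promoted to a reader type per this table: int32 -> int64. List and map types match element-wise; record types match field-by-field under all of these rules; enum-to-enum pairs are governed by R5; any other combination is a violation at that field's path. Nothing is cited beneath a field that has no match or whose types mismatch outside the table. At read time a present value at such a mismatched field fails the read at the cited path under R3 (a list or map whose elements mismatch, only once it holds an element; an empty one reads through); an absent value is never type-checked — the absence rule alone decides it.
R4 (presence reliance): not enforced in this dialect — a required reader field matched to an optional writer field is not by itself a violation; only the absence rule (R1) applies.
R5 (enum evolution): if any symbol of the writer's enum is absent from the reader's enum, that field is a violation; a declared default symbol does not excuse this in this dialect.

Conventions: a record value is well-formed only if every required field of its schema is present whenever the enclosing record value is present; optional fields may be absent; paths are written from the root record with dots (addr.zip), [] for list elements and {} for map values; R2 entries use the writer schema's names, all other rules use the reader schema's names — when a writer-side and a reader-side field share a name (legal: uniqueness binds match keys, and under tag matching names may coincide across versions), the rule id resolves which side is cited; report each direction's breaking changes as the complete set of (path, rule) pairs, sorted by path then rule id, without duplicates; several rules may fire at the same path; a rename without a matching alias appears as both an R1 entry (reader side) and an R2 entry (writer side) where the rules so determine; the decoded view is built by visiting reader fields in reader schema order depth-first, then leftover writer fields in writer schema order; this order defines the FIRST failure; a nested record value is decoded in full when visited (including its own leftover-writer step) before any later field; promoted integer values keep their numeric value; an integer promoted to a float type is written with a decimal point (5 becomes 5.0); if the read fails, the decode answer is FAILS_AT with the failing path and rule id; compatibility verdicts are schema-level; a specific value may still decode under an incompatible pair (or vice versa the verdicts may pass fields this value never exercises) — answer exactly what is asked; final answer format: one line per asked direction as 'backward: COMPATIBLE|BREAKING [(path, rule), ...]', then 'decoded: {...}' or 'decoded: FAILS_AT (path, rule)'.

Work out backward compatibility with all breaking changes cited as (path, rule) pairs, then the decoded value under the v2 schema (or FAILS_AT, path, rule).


in Invoice below, arrows point writer -> reader
backward pass over Invoice, reader schema v2, writer schema v1:
  status <- status (Priority -> Priority, writer required)
  contact <- contact (Geo -> Geo, writer optional)
  nickname <- nickname (string -> string, writer required)
  rating <- rating (float64 -> float64, writer required)
  verified <- verified (bool -> bool, writer required)
  checksum: no writer match
  weight <- weight (float32 -> float32, writer optional)
  avatar <- avatar (bytes -> bytes, writer required)
  contact.owner <- contact.owner (string -> string, writer required)
  contact.avatar <- contact.checksum (bytes -> bytes, writer optional)
  contact.duration <- contact.duration (int64 -> int64, writer required)
  => backward: COMPATIBLE
decode walk for Invoice under reader schema v2:
  status := "HELD"
  contact.owner := "delta"
  contact.avatar := 0x00 (from writer checksum)
  contact.duration := 100
  nickname := "gamma"
  rating := 1.5
  verified := false
  checksum := 0xBEEF (missing; default applied)
  weight := 0.0 (missing; default applied)
  avatar := 0x1A2B
  => decoded: {"status": "HELD", "contact": {"owner": "delta", "avatar": 0x00, "duration": 100}, "nickname": "gamma", "rating": 1.5, "verified": false, "checksum": 0xBEEF, "weight": 0.0, "avatar": 0x1A2B}
diffs on Invoice not affecting the asked answer:
  field status in record Invoice: required changed to optional -> fires no rule on Invoice, leaving the asked answer as it is

backward: COMPATIBLE []; decoded: {"status": "HELD", "contact": {"owner": "delta", "avatar": 0x00, "duration": 100}, "nickname": "gamma", "rating": 1.5, "verified": false, "checksum": 0xBEEF, "weight": 0.0, "avatar": 0x1A2B}


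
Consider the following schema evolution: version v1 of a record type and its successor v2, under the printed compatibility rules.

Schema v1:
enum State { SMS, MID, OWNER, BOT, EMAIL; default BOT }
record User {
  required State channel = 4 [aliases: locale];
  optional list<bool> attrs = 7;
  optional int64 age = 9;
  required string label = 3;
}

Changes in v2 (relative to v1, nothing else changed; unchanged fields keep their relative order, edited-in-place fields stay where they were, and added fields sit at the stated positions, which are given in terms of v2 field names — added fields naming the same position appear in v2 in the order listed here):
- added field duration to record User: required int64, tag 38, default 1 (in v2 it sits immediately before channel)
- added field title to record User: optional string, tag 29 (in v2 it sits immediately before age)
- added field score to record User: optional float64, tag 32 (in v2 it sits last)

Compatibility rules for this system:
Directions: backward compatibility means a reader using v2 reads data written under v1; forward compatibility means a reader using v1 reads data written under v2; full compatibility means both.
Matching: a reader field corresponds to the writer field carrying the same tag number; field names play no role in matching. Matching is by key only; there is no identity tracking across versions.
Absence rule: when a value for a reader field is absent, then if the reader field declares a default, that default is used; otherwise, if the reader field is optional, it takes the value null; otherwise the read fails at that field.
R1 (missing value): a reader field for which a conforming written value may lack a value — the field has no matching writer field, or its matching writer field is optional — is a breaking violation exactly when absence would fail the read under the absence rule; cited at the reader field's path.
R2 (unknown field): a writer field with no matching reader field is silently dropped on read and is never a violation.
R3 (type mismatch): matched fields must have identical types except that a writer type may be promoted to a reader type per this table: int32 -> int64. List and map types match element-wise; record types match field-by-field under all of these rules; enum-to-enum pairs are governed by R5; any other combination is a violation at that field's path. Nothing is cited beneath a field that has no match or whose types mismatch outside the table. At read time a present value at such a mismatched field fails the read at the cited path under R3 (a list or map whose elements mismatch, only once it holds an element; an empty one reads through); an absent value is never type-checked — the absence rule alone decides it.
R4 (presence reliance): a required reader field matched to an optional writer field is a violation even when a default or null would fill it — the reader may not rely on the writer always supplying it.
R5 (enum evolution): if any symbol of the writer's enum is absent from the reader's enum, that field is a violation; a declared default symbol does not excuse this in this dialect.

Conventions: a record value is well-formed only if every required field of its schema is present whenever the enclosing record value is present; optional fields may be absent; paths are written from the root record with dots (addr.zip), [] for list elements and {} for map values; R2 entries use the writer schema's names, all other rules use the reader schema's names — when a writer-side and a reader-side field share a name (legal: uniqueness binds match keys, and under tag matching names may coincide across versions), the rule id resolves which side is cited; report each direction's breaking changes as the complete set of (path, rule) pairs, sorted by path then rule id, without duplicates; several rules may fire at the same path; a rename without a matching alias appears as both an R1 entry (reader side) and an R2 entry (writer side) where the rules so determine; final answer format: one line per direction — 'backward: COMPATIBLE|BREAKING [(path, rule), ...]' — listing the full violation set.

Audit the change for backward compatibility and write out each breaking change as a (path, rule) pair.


arrows below run writer -> reader for User
backward pass over User, reader schema v2, writer schema v1:
  duration: no writer-side match
  channel: paired with writer channel (State -> State; writer required)
  attrs: paired with writer attrs (list<bool> -> list<bool>; writer optional)
  title: no writer-side match
  age: paired with writer age (int64 -> int64; writer optional)
  label: paired with writer label (string -> string; writer required)
  score: no writer-side match
  => no violations; backward on User: COMPATIBLE
the other User changes do not affect what is asked:
  added field score to record User: optional float64, tag 32 (in v2 it sits last) -> triggers nothing under User's printed rules — same verdict
  added field duration to record User: required int64, tag 38, default 1 (in v2 it sits immediately before channel) -> triggers nothing under User's printed rules — same verdict
  added field title to record User: optional string, tag 29 (in v2 it sits immediately before age) -> triggers nothing under User's printed rules — same verdict

backward: COMPATIBLE []
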